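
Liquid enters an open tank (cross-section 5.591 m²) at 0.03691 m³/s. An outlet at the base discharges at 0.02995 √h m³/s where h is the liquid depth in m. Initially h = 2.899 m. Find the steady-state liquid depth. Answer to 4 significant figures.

Level balance: A dh/dt = 0.03691 − 0.02995 √h. Setting dh/dt = 0:
Q_in = 0.02995 √h_ss ⇒ √h_ss = 0.03691/0.02995 = 1.23239.
h_ss = 1.23239² = 1.51878 m. (Since h₀ = 2.899 m > h_ss, the level will fall toward this value.)

1.519 m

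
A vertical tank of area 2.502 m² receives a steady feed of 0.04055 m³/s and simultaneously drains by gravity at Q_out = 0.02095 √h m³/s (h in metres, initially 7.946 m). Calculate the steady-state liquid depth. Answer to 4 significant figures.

3.746 m

Level balance: A dh/dt = 0.04055 − 0.02095 √h. Setting dh/dt = 0:
Q_in = 0.02095 √h_ss ⇒ √h_ss = 0.04055/0.02095 = 1.93556.
h_ss = 1.93556² = 3.74640 m. (Since h₀ = 7.946 m > h_ss, the level will fall toward this value.)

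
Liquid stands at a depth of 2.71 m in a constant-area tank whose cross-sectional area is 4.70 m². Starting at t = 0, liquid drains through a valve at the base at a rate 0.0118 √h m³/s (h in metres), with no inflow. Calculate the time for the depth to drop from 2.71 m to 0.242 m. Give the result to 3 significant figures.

With no inflow, A dh/dt = −0.0118 √h.
This is separable: 2 d(√h)/dt = −0.0118/A, so √h = √h₀ − (0.0118/(2A)) t.
t = 2A(√h₀ − √h)/0.0118 = 2·4.70·(√2.71 − √0.242)/0.0118
  = 9.4000 × (1.6462 − 0.49193) / 0.0118 = 919.51 s.

920 s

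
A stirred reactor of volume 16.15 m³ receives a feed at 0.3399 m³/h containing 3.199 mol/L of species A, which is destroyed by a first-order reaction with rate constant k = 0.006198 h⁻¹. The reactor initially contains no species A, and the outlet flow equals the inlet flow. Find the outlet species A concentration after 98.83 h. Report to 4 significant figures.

2.304 mol/L

Species balance: V dC/dt = Q C_in − Q C − k V C.
This is linear with rate a = Q/V + k = 0.0272444 h⁻¹.
C_ss = Q C_in/(Q + kV) = 2.47124 mol/L; C(t) = C_ss + (C₀ − C_ss) e^(−a t).
C(98.83) = 2.47124 + (-2.47124)·e^(−0.0272444·98.83) = 2.47124 + (-2.47124)·0.0677068 = 2.30392 mol/L.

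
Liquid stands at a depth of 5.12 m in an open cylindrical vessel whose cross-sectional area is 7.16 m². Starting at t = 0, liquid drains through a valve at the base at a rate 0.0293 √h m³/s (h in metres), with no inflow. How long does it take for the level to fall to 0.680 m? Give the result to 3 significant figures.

A dh/dt = −Q_out = −0.0293 √h.
∫ h^(−1/2) dh = −(0.0293/A) ∫ dt, giving 2√h = 2√h₀ − (0.0293/A) t.
t = 2A(√h₀ − √h)/0.0293 = 2·7.16·(√5.12 − √0.680)/0.0293
  = 14.320 × (2.2627 − 0.82462) / 0.0293 = 702.86 s.

703 s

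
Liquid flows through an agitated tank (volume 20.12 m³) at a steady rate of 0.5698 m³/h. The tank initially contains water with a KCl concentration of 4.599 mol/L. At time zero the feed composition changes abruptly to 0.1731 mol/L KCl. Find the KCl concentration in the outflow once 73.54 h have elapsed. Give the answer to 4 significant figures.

0.7246 mol/L

Species balance on the tank: V dC/dt = Q(C_in − C).
Time constant τ = V/Q = 20.12/0.5698 = 35.3106 h.
C approaches C_in exponentially: C(t) = C_in + (C₀ − C_in) e^(−t/τ).
C(73.54) = 0.1731 + (4.599 − 0.1731)·e^(−73.54/35.3106) = 0.1731 + (4.42590)·0.124599 = 0.724561 mol/L.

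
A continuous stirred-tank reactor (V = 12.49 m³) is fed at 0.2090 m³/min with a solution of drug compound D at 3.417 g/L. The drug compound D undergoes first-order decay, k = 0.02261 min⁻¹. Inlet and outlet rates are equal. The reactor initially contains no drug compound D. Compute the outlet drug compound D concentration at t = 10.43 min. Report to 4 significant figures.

0.4892 g/L

Accumulation = in − out − consumed: V dC/dt = Q C_in − Q C − k V C.
dC/dt = (Q/V) C_in − (Q/V + k) C; effective rate a = Q/V + k = 0.0167334 + 0.02261 = 0.0393434 min⁻¹.
C_ss = Q C_in/(Q + kV) = 1.45331 g/L; C(t) = C_ss + (C₀ − C_ss) e^(−a t).
C(10.43) = 1.45331 + (-1.45331)·e^(−0.0393434·10.43) = 1.45331 + (-1.45331)·0.663417 = 0.489158 g/L.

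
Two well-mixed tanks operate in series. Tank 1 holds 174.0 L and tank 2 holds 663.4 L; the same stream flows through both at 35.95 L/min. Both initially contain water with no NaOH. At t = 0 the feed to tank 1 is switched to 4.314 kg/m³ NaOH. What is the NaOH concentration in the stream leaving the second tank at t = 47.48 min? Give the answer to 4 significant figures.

3.868 kg/m³

Species balance on tank i: dCᵢ/dt = (Cᵢ₋₁ − Cᵢ)/τᵢ with τᵢ = Vᵢ/Q.
τ₁ = 174.0/35.95 = 4.84006 min; τ₂ = 663.4/35.95 = 18.4534 min.
Tank 1: C₁ = C_in(1 − e^(−t/τ₁)). Tank 2 (τ₁ ≠ τ₂): C₂ = C_in[1 − (τ₁ e^(−t/τ₁) − τ₂ e^(−t/τ₂))/(τ₁ − τ₂)].
At t = 47.48: e^(−t/τ₁) = 5.49106e-05, e^(−t/τ₂) = 0.0763088.
C₂ = 4.314·[1 − (4.84006·5.49106e-05 − 18.4534·0.0763088)/(-13.6134)] = 4.314·0.896580 = 3.86785 kg/m³.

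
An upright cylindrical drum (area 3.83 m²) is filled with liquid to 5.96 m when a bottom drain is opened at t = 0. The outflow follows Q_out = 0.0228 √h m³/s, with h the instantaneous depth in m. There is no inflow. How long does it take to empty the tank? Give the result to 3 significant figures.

Volume balance on the tank: A dh/dt = −0.0228 √h.
This is separable: 2 d(√h)/dt = −0.0228/A, so √h = √h₀ − (0.0228/(2A)) t.
Set h = 0: 2√h₀ = (0.0228/A) t_empty ⇒ t_empty = 2A√h₀/0.0228.
t_empty = 2·3.83·√5.96/0.0228 = 7.6600·2.4413/0.0228 = 820.19 s.

820 s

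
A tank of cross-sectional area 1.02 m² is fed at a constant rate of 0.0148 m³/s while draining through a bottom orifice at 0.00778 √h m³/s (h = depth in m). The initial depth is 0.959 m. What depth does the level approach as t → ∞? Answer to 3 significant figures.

A dh/dt = Q_in − 0.00778 √h. Steady state requires inflow = outflow:
Q_in = 0.00778 √h_ss ⇒ √h_ss = 0.0148/0.00778 = 1.9023.
h_ss = 1.9023² = 3.6188 m. (Since h₀ = 0.959 m < h_ss, the level will rise toward this value.)

3.62 m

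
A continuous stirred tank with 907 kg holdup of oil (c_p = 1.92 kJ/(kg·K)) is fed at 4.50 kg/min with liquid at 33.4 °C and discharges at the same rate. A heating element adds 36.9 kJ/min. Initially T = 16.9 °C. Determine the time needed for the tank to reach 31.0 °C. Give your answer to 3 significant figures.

229 min

M c_p dT/dt = ṁ c_p (T_in − T) + Q̇.
τ = M/ṁ = 201.56 min; T_ss = T_in + Q̇/(ṁ c_p) = 37.671 °C.
T(t) = T_ss + (T₀ − T_ss) e^(−t/τ). Set T = 31.0:
e^(−t/τ) = (31.0 − 37.671)/(16.9 − 37.671) = 0.32116
t = −201.56 · ln(0.32116) = 228.93 min.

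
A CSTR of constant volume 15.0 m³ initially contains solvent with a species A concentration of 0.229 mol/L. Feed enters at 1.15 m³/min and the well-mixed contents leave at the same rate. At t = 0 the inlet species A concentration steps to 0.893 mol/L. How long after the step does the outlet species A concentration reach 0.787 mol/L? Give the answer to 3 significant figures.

Species balance: V dC/dt = Q(C_in − C) ⇒ τ = V/Q = 13.043 min.
C(t) = C_in + (C₀ − C_in) e^(−t/τ). Set C = 0.787 and solve for t:
e^(−t/τ) = (C − C_in)/(C₀ − C_in) = (0.787 − 0.893)/(0.229 − 0.893) = 0.15964
t = −τ ln(…) = 13.043 × 1.8348 = 23.933 min.

23.9 min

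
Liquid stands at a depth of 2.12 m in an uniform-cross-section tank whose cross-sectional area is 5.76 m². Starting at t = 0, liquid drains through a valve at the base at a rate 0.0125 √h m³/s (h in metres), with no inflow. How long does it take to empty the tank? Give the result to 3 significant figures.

With no inflow, A dh/dt = −0.0125 √h.
This is separable: 2 d(√h)/dt = −0.0125/A, so √h = √h₀ − (0.0125/(2A)) t.
Tank is empty when √h = 0: t_empty = 2A√h₀/0.0125.
t_empty = 2·5.76·√2.12/0.0125 = 11.520·1.4560/0.0125 = 1341.9 s.

1340 s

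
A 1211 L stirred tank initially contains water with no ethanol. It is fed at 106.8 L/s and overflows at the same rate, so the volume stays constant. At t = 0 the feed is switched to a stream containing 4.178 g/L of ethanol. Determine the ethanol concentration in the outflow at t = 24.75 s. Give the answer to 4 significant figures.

Accumulation = in − out for the solute gives V dC/dt = Q(C_in − C).
Time constant τ = V/Q = 1211/106.8 = 11.3390 s.
Integrating: C(t) = C_in + (C₀ − C_in) e^(−t/τ).
C(24.75) = 4.178 + (0 − 4.178)·e^(−24.75/11.3390) = 4.178 + (-4.17800)·0.112732 = 3.70701 g/L.

3.707 g/L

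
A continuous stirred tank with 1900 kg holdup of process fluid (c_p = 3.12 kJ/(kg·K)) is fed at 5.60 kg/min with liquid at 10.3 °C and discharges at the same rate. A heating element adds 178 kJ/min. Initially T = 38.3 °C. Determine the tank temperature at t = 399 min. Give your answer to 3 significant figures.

26.0 °C

M c_p dT/dt = ṁ c_p (T_in − T) + Q̇.
τ = M/ṁ = 339.29 min; T_ss = T_in + Q̇/(ṁ c_p) = 10.3 + 178/(5.60·3.12) = 20.488 °C.
T approaches T_ss exponentially: T(t) = T_ss + (T₀ − T_ss) e^(−t/τ).
T(399) = 20.488 + (17.812)·e^(−399/339.29) = 20.488 + (17.812)·0.30851 = 25.983 °C.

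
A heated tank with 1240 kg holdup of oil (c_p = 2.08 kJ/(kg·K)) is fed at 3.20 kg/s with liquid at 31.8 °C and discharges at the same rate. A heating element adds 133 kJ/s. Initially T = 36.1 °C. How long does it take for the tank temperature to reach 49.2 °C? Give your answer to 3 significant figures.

699 s

Energy balance: M c_p dT/dt = ṁ c_p (T_in − T) + 133.
τ = M/ṁ = 387.50 s; T_ss = T_in + Q̇/(ṁ c_p) = 51.782 °C.
T(t) = T_ss + (T₀ − T_ss) e^(−t/τ). Set T = 49.2:
e^(−t/τ) = (49.2 − 51.782)/(36.1 − 51.782) = 0.16465
t = −387.50 · ln(0.16465) = 699.03 s.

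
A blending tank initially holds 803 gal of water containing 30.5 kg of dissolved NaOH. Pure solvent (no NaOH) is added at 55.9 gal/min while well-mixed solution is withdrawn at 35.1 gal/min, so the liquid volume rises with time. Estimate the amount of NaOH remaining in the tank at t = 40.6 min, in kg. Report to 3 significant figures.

Total volume: dV/dt = Q_in − Q_out = 20.800 gal/min, so V(t) = 803 + 20.800 t and V(40.6) = 1647.5 gal.
Solute balance: dm/dt = 0 − Q_out C = −Q_out m/V(t).
Separate: dm/m = −Q_out dt/V(t) ⇒ ln(m/m₀) = −(Q_out/(Q_in−Q_out)) ln(V/V₀).
m = m₀ (V₀/V)^(Q_out/(Q_in−Q_out)) = 30.5 × (803/1647.5)^(1.6875) = 9.0703 kg.

9.07 kg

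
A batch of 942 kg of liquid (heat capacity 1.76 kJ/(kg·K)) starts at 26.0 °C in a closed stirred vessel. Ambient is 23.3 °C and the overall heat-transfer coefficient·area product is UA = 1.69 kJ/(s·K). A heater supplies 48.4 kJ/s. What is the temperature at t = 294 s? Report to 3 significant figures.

32.7 °C

Lumped-capacitance energy balance: M c_p dT/dt = UA(T_amb − T) + Q̇.
dT/dt = (T_ss − T)/τ with T_ss = T_amb + Q̇/UA = 23.3 + 48.4/1.69 = 51.939 °C, τ = M c_p/UA = 942·1.76/1.69 = 981.02 s.
Solution: T(t) = T_ss + (T₀ − T_ss) e^(−t/τ).
T(294) = 51.939 + (-25.939)·0.74105 = 32.717 °C.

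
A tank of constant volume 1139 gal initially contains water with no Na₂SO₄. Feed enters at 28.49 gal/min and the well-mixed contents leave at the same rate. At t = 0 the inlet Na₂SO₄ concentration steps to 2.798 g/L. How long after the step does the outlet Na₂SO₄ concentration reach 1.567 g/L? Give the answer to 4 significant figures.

Transient balance on the dissolved component: V dC/dt = Q(C_in − C), so τ = V/Q = 39.9789 min.
C(t) = C_in + (C₀ − C_in) e^(−t/τ). Set C = 1.567 and solve for t:
e^(−t/τ) = (C − C_in)/(C₀ − C_in) = (1.567 − 2.798)/(0 − 2.798) = 0.439957
t = −τ ln(…) = 39.9789 × 0.821078 = 32.8258 min.

32.83 min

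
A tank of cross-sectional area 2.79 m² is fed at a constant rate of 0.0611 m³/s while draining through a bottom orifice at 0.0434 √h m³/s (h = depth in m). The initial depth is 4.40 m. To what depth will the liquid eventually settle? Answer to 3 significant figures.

1.98 m

Mass balance (ρ constant): A dh/dt = Q_in − 0.0434 √h. At steady state dh/dt = 0:
Q_in = 0.0434 √h_ss ⇒ √h_ss = 0.0611/0.0434 = 1.4078.
h_ss = 1.4078² = 1.9820 m. (Since h₀ = 4.40 m > h_ss, the level will fall toward this value.)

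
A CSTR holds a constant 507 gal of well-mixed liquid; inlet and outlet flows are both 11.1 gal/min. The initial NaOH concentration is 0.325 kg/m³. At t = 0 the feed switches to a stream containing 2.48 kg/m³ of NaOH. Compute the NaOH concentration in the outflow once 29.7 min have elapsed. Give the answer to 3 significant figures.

1.36 kg/m³

Unsteady species balance (constant V, well mixed): V dC/dt = Q(C_in − C).
So dC/dt = (C_in − C)/τ with τ = V/Q = 507/11.1 = 45.676 min.
Solution: C(t) = C_in + (C₀ − C_in) e^(−t/τ).
C(29.7) = 2.48 + (0.325 − 2.48)·e^(−29.7/45.676) = 2.48 + (-2.1550)·0.52192 = 1.3553 kg/m³.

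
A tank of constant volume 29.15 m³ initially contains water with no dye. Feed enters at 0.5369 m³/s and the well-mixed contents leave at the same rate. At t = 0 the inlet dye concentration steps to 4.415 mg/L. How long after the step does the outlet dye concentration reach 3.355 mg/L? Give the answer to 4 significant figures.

Species balance: V dC/dt = Q(C_in − C) ⇒ τ = V/Q = 54.2932 s.
C(t) = C_in + (C₀ − C_in) e^(−t/τ). Set C = 3.355 and solve for t:
e^(−t/τ) = (C − C_in)/(C₀ − C_in) = (3.355 − 4.415)/(0 − 4.415) = 0.240091
t = −τ ln(…) = 54.2932 × 1.42674 = 77.4622 s.

77.46 s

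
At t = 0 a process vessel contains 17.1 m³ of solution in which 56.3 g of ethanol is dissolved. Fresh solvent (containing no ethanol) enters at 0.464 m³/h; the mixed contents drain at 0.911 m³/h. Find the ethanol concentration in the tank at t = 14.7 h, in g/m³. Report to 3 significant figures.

Total volume: dV/dt = Q_in − Q_out = -0.44700 m³/h, so V(t) = 17.1 − 0.44700 t and V(14.7) = 10.529 m³.
Species balance (pure solvent in): dm/dt = −Q_out · m/V(t).
Separate: dm/m = −Q_out dt/V(t) ⇒ ln(m/m₀) = −(Q_out/(Q_in−Q_out)) ln(V/V₀).
m = m₀ (V₀/V)^(Q_out/(Q_in−Q_out)) = 56.3 × (17.1/10.529)^(-2.0380) = 20.955 g.
C = m/V = 20.955/10.529 = 1.9902 g/m³.

1.99 g/m³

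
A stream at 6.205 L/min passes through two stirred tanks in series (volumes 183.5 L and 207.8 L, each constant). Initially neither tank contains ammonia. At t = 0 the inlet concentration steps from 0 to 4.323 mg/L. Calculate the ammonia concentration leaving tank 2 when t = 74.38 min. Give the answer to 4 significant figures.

2.951 mg/L

Each tank obeys Vᵢ dCᵢ/dt = Q(Cᵢ₋₁ − Cᵢ), so τᵢ = Vᵢ/Q.
τ₁ = 183.5/6.205 = 29.5729 min; τ₂ = 207.8/6.205 = 33.4891 min.
Solving the cascade with C₁(0)=C₂(0)=0 gives C₂(t) = C_in[1 − (τ₁ e^(−t/τ₁) − τ₂ e^(−t/τ₂))/(τ₁ − τ₂)].
At t = 74.38: e^(−t/τ₁) = 0.0808517, e^(−t/τ₂) = 0.108498.
C₂ = 4.323·[1 − (29.5729·0.0808517 − 33.4891·0.108498)/(-3.91620)] = 4.323·0.682729 = 2.95144 mg/L.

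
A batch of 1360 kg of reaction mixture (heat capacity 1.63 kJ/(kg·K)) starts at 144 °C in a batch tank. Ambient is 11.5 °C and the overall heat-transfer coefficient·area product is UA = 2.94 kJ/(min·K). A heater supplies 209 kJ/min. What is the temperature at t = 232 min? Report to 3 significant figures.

128 °C

Energy balance: M c_p dT/dt = −UA(T − T_amb) + Q̇.
dT/dt = (T_ss − T)/τ with T_ss = T_amb + Q̇/UA = 11.5 + 209/2.94 = 82.588 °C, τ = M c_p/UA = 1360·1.63/2.94 = 754.01 min.
This is linear first-order; T(t) = T_ss + (T₀ − T_ss) e^(−t/τ).
T(232) = 82.588 + (61.412)·0.73515 = 127.73 °C.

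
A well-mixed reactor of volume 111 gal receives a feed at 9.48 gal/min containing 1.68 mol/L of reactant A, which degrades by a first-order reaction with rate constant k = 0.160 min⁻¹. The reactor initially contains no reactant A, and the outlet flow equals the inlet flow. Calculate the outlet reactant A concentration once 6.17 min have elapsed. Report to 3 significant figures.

0.456 mol/L

Accumulation = in − out − consumed: V dC/dt = Q C_in − Q C − k V C.
This is linear with rate a = Q/V + k = 0.24541 min⁻¹.
C_ss = Q C_in/(Q + kV) = 0.58467 mol/L; C(t) = C_ss + (C₀ − C_ss) e^(−a t).
C(6.17) = 0.58467 + (-0.58467)·e^(−0.24541·6.17) = 0.58467 + (-0.58467)·0.21999 = 0.45605 mol/L.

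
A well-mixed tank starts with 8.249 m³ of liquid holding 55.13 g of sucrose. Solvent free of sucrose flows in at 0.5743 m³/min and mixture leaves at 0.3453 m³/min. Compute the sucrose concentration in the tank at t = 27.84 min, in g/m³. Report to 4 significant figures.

1.590 g/m³

Let m(t) be the amount of sucrose. Volume: V(t) = V₀ + (Q_in − Q_out) t = 8.249 + 0.229000 t; V(27.84) = 14.6244 m³.
Species balance (pure solvent in): dm/dt = −Q_out · m/V(t).
dm/m = −Q_out dt/(V₀ + 0.229000 t); integrating gives ln(m/m₀) = −(Q_out/(Q_in−Q_out)) ln(V/V₀).
m = m₀ (V₀/V)^(Q_out/(Q_in−Q_out)) = 55.13 × (8.249/14.6244)^(1.50786) = 23.2498 g.
C = m/V = 23.2498/14.6244 = 1.58980 g/m³.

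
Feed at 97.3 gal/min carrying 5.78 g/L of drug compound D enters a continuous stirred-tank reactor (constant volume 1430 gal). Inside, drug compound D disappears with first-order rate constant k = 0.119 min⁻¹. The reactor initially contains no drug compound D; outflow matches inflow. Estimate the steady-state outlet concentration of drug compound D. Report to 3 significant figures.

2.10 g/L

V dC/dt = Q(C_in − C) − k V C.
Steady state (dC/dt = 0): C_ss = Q C_in/(Q + kV) = C_in/(1 + kV/Q).
C_ss = 97.3·5.78/(97.3 + 0.119·1430) = 562.39/267.47 = 2.1026 g/L.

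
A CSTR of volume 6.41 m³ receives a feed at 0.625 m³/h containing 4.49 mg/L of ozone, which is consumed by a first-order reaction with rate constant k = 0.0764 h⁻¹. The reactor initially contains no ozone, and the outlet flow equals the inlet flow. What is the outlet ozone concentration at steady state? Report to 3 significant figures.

V dC/dt = Q(C_in − C) − k V C.
Steady state (dC/dt = 0): C_ss = Q C_in/(Q + kV) = C_in/(1 + kV/Q).
C_ss = 0.625·4.49/(0.625 + 0.0764·6.41) = 2.8063/1.1147 = 2.5174 mg/L.

2.52 mg/L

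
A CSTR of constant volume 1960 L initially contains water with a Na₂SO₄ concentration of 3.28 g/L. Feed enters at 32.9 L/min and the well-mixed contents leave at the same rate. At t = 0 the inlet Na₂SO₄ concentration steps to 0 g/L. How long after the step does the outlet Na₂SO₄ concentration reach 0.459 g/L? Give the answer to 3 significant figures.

Accumulation = in − out for the solute gives V dC/dt = Q(C_in − C), so τ = V/Q = 59.574 min.
C(t) = C_in + (C₀ − C_in) e^(−t/τ). Set C = 0.459 and solve for t:
e^(−t/τ) = (C − C_in)/(C₀ − C_in) = (0.459 − 0)/(3.28 − 0) = 0.13994
t = −τ ln(…) = 59.574 × 1.9665 = 117.16 min.

117 min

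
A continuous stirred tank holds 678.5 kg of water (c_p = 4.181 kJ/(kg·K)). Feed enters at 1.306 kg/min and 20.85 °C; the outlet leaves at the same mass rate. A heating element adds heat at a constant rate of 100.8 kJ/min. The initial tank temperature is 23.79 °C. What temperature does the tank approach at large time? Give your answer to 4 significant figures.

M c_p dT/dt = ṁ c_p (T_in − T) + Q̇.
At steady state dT/dt = 0 ⇒ T_ss = T_in + Q̇/(ṁ c_p) = 20.85 + 100.8/(1.306·4.181) = 39.3102 °C.

39.31 °C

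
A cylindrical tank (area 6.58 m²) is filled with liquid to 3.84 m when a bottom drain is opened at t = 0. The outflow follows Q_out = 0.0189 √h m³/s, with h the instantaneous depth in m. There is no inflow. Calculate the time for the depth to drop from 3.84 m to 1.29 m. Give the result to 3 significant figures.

574 s

A dh/dt = −Q_out = −0.0189 √h.
Separate and integrate: 2(√h − √h₀) = −(0.0189/A) t.
t = 2A(√h₀ − √h)/0.0189 = 2·6.58·(√3.84 − √1.29)/0.0189
  = 13.160 × (1.9596 − 1.1358) / 0.0189 = 573.62 s.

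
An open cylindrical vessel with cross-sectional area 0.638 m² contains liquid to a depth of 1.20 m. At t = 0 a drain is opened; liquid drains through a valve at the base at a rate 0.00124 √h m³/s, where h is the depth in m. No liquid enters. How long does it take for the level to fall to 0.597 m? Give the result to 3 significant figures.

Volume balance on the tank: A dh/dt = −0.00124 √h.
This is separable: 2 d(√h)/dt = −0.00124/A, so √h = √h₀ − (0.00124/(2A)) t.
t = 2A(√h₀ − √h)/0.00124 = 2·0.638·(√1.20 − √0.597)/0.00124
  = 1.2760 × (1.0954 − 0.77266) / 0.00124 = 332.16 s.

332 s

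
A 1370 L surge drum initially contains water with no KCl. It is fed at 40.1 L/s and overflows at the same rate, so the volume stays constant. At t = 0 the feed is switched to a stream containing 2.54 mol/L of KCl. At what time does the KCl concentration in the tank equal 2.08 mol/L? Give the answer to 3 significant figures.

Accumulation = in − out for the solute gives V dC/dt = Q(C_in − C), so τ = V/Q = 34.165 s.
C(t) = C_in + (C₀ − C_in) e^(−t/τ). Set C = 2.08 and solve for t:
e^(−t/τ) = (C − C_in)/(C₀ − C_in) = (2.08 − 2.54)/(0 − 2.54) = 0.18110
t = −τ ln(…) = 34.165 × 1.7087 = 58.377 s.

58.4 s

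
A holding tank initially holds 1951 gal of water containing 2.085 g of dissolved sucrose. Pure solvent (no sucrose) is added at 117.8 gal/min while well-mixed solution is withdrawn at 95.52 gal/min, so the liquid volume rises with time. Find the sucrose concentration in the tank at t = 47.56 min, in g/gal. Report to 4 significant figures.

0.0001078 g/gal

Let m(t) be the amount of sucrose. Volume: V(t) = V₀ + (Q_in − Q_out) t = 1951 + 22.2800 t; V(47.56) = 3010.64 gal.
Species balance (pure solvent in): dm/dt = −Q_out · m/V(t).
dm/m = −Q_out dt/(V₀ + 22.2800 t); integrating gives ln(m/m₀) = −(Q_out/(Q_in−Q_out)) ln(V/V₀).
m = m₀ (V₀/V)^(Q_out/(Q_in−Q_out)) = 2.085 × (1951/3010.64)^(4.28725) = 0.324626 g.
C = m/V = 0.324626/3010.64 = 0.000107826 g/gal.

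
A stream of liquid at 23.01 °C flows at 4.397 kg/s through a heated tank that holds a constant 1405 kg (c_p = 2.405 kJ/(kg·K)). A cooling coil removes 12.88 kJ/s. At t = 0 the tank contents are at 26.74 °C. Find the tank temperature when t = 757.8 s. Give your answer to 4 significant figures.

22.25 °C

M c_p dT/dt = ṁ c_p (T_in − T) − Q̇.
Rearrange: dT/dt = (T_ss − T)/τ with τ = M/ṁ = 319.536 s and T_ss = T_in − Q̇/(ṁ c_p) = 21.7920 °C.
This is linear first-order; T(t) = T_ss + (T₀ − T_ss) e^(−t/τ).
T(757.8) = 21.7920 + (4.94799)·e^(−757.8/319.536) = 21.7920 + (4.94799)·0.0933347 = 22.2538 °C.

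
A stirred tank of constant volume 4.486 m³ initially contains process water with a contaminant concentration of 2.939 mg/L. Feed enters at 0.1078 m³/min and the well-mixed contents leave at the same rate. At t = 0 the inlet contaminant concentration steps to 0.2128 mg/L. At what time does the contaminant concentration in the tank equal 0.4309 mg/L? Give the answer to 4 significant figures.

105.1 min

Unsteady species balance (constant V, well mixed): V dC/dt = Q(C_in − C), so τ = V/Q = 41.6141 min.
C(t) = C_in + (C₀ − C_in) e^(−t/τ). Set C = 0.4309 and solve for t:
e^(−t/τ) = (C − C_in)/(C₀ − C_in) = (0.4309 − 0.2128)/(2.939 − 0.2128) = 0.0800015
t = −τ ln(…) = 41.6141 × 2.52571 = 105.105 min.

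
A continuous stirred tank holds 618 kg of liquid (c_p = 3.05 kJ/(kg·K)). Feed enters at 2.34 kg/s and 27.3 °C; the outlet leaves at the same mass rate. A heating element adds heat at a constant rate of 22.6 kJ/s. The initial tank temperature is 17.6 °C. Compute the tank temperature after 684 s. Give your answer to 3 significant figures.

29.5 °C

M c_p dT/dt = ṁ c_p (T_in − T) + Q̇.
Rearrange: dT/dt = (T_ss − T)/τ with τ = M/ṁ = 264.10 s and T_ss = T_in + Q̇/(ṁ c_p) = 30.467 °C.
Integrating: T(t) = T_ss + (T₀ − T_ss) e^(−t/τ).
T(684) = 30.467 + (-12.867)·e^(−684/264.10) = 30.467 + (-12.867)·0.075027 = 29.501 °C.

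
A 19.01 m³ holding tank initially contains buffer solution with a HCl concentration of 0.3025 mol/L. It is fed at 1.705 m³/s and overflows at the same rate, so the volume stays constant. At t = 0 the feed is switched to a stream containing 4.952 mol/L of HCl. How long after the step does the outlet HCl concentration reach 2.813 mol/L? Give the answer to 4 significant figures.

8.657 s

Species balance: V dC/dt = Q(C_in − C) ⇒ τ = V/Q = 11.1496 s.
C(t) = C_in + (C₀ − C_in) e^(−t/τ). Set C = 2.813 and solve for t:
e^(−t/τ) = (C − C_in)/(C₀ − C_in) = (2.813 − 4.952)/(0.3025 − 4.952) = 0.460049
t = −τ ln(…) = 11.1496 × 0.776421 = 8.65676 s.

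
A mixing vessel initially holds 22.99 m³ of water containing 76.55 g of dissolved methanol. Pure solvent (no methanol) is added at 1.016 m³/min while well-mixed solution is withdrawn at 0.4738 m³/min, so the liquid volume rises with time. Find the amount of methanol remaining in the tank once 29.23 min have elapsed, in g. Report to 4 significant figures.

48.41 g

Total volume: dV/dt = Q_in − Q_out = 0.542200 m³/min, so V(t) = 22.99 + 0.542200 t and V(29.23) = 38.8385 m³.
Species balance (pure solvent in): dm/dt = −Q_out · m/V(t).
Separate: dm/m = −Q_out dt/V(t) ⇒ ln(m/m₀) = −(Q_out/(Q_in−Q_out)) ln(V/V₀).
m = m₀ (V₀/V)^(Q_out/(Q_in−Q_out)) = 76.55 × (22.99/38.8385)^(0.873847) = 48.4116 g.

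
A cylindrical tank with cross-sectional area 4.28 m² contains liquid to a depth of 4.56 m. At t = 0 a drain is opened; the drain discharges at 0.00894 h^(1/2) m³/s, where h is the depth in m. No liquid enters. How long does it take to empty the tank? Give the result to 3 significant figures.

Accumulation of liquid (constant cross-section A): A dh/dt = −0.00894 √h.
∫ h^(−1/2) dh = −(0.00894/A) ∫ dt, giving 2√h = 2√h₀ − (0.00894/A) t.
Tank is empty when √h = 0: t_empty = 2A√h₀/0.00894.
t_empty = 2·4.28·√4.56/0.00894 = 8.5600·2.1354/0.00894 = 2044.6 s.

2040 s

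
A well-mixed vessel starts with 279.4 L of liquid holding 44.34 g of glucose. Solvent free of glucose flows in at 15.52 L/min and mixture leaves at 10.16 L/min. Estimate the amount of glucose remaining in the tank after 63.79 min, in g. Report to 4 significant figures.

9.747 g

Total volume: dV/dt = Q_in − Q_out = 5.36000 L/min, so V(t) = 279.4 + 5.36000 t and V(63.79) = 621.314 L.
Species balance (pure solvent in): dm/dt = −Q_out · m/V(t).
dm/m = −Q_out dt/(V₀ + 5.36000 t); integrating gives ln(m/m₀) = −(Q_out/(Q_in−Q_out)) ln(V/V₀).
m = m₀ (V₀/V)^(Q_out/(Q_in−Q_out)) = 44.34 × (279.4/621.314)^(1.89552) = 9.74739 g.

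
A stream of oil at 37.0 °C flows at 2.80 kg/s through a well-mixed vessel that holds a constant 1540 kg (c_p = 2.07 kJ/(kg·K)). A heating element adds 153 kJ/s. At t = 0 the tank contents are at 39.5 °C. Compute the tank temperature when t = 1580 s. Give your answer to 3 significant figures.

Heat balance on the well-mixed liquid: M c_p dT/dt = ṁ c_p (T_in − T) + 153.
τ = M/ṁ = 550.00 s; T_ss = T_in + Q̇/(ṁ c_p) = 37.0 + 153/(2.80·2.07) = 63.398 °C.
T approaches T_ss exponentially: T(t) = T_ss + (T₀ − T_ss) e^(−t/τ).
T(1580) = 63.398 + (-23.898)·e^(−1580/550.00) = 63.398 + (-23.898)·0.056545 = 62.046 °C.

62.0 °C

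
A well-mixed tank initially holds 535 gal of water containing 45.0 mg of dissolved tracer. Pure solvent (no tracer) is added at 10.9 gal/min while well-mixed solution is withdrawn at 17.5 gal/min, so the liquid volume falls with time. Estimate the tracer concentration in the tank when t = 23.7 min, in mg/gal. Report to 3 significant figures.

0.0475 mg/gal

Let m(t) be the amount of tracer. Volume: V(t) = V₀ + (Q_in − Q_out) t = 535 − 6.6000 t; V(23.7) = 378.58 gal.
Species balance (pure solvent in): dm/dt = −Q_out · m/V(t).
Separate: dm/m = −Q_out dt/V(t) ⇒ ln(m/m₀) = −(Q_out/(Q_in−Q_out)) ln(V/V₀).
m = m₀ (V₀/V)^(Q_out/(Q_in−Q_out)) = 45.0 × (535/378.58)^(-2.6515) = 17.987 mg.
C = m/V = 17.987/378.58 = 0.047512 mg/gal.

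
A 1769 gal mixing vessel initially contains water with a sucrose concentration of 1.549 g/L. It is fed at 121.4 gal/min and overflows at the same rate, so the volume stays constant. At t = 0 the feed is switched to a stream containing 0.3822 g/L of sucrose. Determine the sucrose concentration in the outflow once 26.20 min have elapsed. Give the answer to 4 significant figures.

0.5755 g/L

Unsteady species balance (constant V, well mixed): V dC/dt = Q(C_in − C).
So dC/dt = (C_in − C)/τ with τ = V/Q = 1769/121.4 = 14.5717 min.
This is linear first-order; C(t) = C_in + (C₀ − C_in) e^(−t/τ).
C(26.20) = 0.3822 + (1.549 − 0.3822)·e^(−26.20/14.5717) = 0.3822 + (1.16680)·0.165628 = 0.575455 g/L.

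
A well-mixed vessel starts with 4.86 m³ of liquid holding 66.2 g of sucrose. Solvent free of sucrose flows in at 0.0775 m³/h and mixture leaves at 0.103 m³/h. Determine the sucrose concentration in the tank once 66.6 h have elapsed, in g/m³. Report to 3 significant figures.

Let m(t) be the amount of sucrose. Volume: V(t) = V₀ + (Q_in − Q_out) t = 4.86 − 0.025500 t; V(66.6) = 3.1617 m³.
No sucrose enters, so dm/dt = −Q_out · (m/V).
Separate: dm/m = −Q_out dt/V(t) ⇒ ln(m/m₀) = −(Q_out/(Q_in−Q_out)) ln(V/V₀).
m = m₀ (V₀/V)^(Q_out/(Q_in−Q_out)) = 66.2 × (4.86/3.1617)^(-4.0392) = 11.659 g.
C = m/V = 11.659/3.1617 = 3.6877 g/m³.

3.69 g/m³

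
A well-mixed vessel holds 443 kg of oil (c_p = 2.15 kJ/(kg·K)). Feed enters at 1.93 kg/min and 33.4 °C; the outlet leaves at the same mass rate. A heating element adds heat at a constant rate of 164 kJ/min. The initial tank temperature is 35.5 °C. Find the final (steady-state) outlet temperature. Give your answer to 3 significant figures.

72.9 °C

M c_p dT/dt = ṁ c_p (T_in − T) + Q̇.
At steady state dT/dt = 0 ⇒ T_ss = T_in + Q̇/(ṁ c_p) = 33.4 + 164/(1.93·2.15) = 72.923 °C.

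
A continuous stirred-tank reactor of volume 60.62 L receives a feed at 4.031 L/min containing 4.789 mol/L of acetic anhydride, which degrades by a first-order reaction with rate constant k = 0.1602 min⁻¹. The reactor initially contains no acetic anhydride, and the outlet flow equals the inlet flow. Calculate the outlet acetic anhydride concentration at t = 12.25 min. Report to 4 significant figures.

Species balance: V dC/dt = Q C_in − Q C − k V C.
This is linear with rate a = Q/V + k = 0.226696 min⁻¹.
C_ss = Q C_in/(Q + kV) = 1.40474 mol/L; C(t) = C_ss + (C₀ − C_ss) e^(−a t).
C(12.25) = 1.40474 + (-1.40474)·e^(−0.226696·12.25) = 1.40474 + (-1.40474)·0.0622231 = 1.31734 mol/L.

1.317 mol/L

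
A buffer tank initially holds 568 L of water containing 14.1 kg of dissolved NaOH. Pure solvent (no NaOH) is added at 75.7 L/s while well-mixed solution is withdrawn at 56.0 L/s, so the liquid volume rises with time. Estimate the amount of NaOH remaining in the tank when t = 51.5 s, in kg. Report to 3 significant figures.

Let m(t) be the amount of NaOH. Volume: V(t) = V₀ + (Q_in − Q_out) t = 568 + 19.700 t; V(51.5) = 1582.6 L.
No NaOH enters, so dm/dt = −Q_out · (m/V).
dm/m = −Q_out dt/(V₀ + 19.700 t); integrating gives ln(m/m₀) = −(Q_out/(Q_in−Q_out)) ln(V/V₀).
m = m₀ (V₀/V)^(Q_out/(Q_in−Q_out)) = 14.1 × (568/1582.6)^(2.8426) = 0.76598 kg.

0.766 kg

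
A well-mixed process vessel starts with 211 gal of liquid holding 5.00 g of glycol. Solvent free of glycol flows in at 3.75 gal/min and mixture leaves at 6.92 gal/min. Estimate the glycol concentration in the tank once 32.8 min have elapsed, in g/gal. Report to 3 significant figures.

0.0106 g/gal

Total volume: dV/dt = Q_in − Q_out = -3.1700 gal/min, so V(t) = 211 − 3.1700 t and V(32.8) = 107.02 gal.
Solute balance: dm/dt = 0 − Q_out C = −Q_out m/V(t).
Separate: dm/m = −Q_out dt/V(t) ⇒ ln(m/m₀) = −(Q_out/(Q_in−Q_out)) ln(V/V₀).
m = m₀ (V₀/V)^(Q_out/(Q_in−Q_out)) = 5.00 × (211/107.02)^(-2.1830) = 1.1361 g.
C = m/V = 1.1361/107.02 = 0.010616 g/gal.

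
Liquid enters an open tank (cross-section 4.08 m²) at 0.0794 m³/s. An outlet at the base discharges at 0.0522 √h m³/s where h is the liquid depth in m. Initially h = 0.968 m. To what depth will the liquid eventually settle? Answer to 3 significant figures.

2.31 m

A dh/dt = Q_in − 0.0522 √h. Steady state requires inflow = outflow:
Q_in = 0.0522 √h_ss ⇒ √h_ss = 0.0794/0.0522 = 1.5211.
h_ss = 1.5211² = 2.3137 m. (Since h₀ = 0.968 m < h_ss, the level will rise toward this value.)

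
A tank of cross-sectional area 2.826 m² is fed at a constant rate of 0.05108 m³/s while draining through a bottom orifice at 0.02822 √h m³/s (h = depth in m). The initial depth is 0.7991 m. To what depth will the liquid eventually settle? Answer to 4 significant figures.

3.276 m

A dh/dt = Q_in − 0.02822 √h. Steady state requires inflow = outflow:
Q_in = 0.02822 √h_ss ⇒ √h_ss = 0.05108/0.02822 = 1.81006.
h_ss = 1.81006² = 3.27633 m. (Since h₀ = 0.7991 m < h_ss, the level will rise toward this value.)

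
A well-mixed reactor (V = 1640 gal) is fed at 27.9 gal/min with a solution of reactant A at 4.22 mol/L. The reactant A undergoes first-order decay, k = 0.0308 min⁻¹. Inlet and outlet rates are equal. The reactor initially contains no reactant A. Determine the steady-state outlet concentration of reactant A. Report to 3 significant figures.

V dC/dt = Q(C_in − C) − k V C.
Steady state (dC/dt = 0): C_ss = Q C_in/(Q + kV) = C_in/(1 + kV/Q).
C_ss = 27.9·4.22/(27.9 + 0.0308·1640) = 117.74/78.412 = 1.5015 mol/L.

1.50 mol/L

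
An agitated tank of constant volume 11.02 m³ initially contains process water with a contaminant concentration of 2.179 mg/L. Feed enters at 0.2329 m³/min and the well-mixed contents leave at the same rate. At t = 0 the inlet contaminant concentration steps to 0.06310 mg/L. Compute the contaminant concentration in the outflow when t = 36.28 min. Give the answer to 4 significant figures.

Species balance on the tank: V dC/dt = Q(C_in − C).
Time constant τ = V/Q = 11.02/0.2329 = 47.3164 min.
Integrating: C(t) = C_in + (C₀ − C_in) e^(−t/τ).
C(36.28) = 0.06310 + (2.179 − 0.06310)·e^(−36.28/47.3164) = 0.06310 + (2.11590)·0.464519 = 1.04598 mg/L.

1.046 mg/L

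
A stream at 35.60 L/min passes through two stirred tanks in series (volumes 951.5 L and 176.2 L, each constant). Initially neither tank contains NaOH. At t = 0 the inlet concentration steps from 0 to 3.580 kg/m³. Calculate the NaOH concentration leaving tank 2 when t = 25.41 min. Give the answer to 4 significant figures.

Time constants: τᵢ = Vᵢ/Q for each well-mixed tank.
τ₁ = 951.5/35.60 = 26.7275 min; τ₂ = 176.2/35.60 = 4.94944 min.
Solving the cascade with C₁(0)=C₂(0)=0 gives C₂(t) = C_in[1 − (τ₁ e^(−t/τ₁) − τ₂ e^(−t/τ₂))/(τ₁ − τ₂)].
At t = 25.41: e^(−t/τ₁) = 0.386468, e^(−t/τ₂) = 0.00589344.
C₂ = 3.580·[1 − (26.7275·0.386468 − 4.94944·0.00589344)/(21.7781)] = 3.580·0.527040 = 1.88680 kg/m³.

1.887 kg/m³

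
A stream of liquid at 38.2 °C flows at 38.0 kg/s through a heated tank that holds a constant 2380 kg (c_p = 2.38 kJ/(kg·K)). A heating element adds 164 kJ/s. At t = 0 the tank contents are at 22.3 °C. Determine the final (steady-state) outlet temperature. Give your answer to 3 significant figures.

40.0 °C

M c_p dT/dt = ṁ c_p (T_in − T) + Q̇.
At steady state dT/dt = 0 ⇒ T_ss = T_in + Q̇/(ṁ c_p) = 38.2 + 164/(38.0·2.38) = 40.013 °C.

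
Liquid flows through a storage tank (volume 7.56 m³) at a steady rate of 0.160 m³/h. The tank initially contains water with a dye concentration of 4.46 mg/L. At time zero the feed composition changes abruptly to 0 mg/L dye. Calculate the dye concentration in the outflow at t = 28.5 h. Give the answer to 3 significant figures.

2.44 mg/L

Unsteady species balance (constant V, well mixed): V dC/dt = Q(C_in − C).
So dC/dt = (C_in − C)/τ with τ = V/Q = 7.56/0.160 = 47.250 h.
Solution: C(t) = C_in + (C₀ − C_in) e^(−t/τ).
C(28.5) = 0 + (4.46 − 0)·e^(−28.5/47.250) = 0 + (4.4600)·0.54707 = 2.4399 mg/L.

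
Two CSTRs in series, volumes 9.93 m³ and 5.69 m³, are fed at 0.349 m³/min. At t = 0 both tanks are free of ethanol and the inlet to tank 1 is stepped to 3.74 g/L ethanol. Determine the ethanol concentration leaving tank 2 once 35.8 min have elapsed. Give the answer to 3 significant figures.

Species balance on tank i: dCᵢ/dt = (Cᵢ₋₁ − Cᵢ)/τᵢ with τᵢ = Vᵢ/Q.
τ₁ = 9.93/0.349 = 28.453 min; τ₂ = 5.69/0.349 = 16.304 min.
Solving the cascade with C₁(0)=C₂(0)=0 gives C₂(t) = C_in[1 − (τ₁ e^(−t/τ₁) − τ₂ e^(−t/τ₂))/(τ₁ − τ₂)].
At t = 35.8: e^(−t/τ₁) = 0.28416, e^(−t/τ₂) = 0.11127.
C₂ = 3.74·[1 − (28.453·0.28416 − 16.304·0.11127)/(12.149)] = 3.74·0.48383 = 1.8095 g/L.

1.81 g/L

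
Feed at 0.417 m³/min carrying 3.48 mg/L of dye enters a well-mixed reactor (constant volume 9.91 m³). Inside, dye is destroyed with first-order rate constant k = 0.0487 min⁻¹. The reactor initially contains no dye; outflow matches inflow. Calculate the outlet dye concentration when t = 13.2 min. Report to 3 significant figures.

1.13 mg/L

V dC/dt = Q(C_in − C) − k V C.
dC/dt = (Q/V) C_in − (Q/V + k) C; effective rate a = Q/V + k = 0.042079 + 0.0487 = 0.090779 min⁻¹.
C_ss = Q C_in/(Q + kV) = 1.6131 mg/L; C(t) = C_ss + (C₀ − C_ss) e^(−a t).
C(13.2) = 1.6131 + (-1.6131)·e^(−0.090779·13.2) = 1.6131 + (-1.6131)·0.30171 = 1.1264 mg/L.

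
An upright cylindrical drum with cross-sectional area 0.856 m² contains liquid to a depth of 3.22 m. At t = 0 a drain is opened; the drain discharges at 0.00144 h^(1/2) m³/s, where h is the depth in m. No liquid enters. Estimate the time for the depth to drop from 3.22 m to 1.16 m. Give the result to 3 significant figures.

Volume balance on the tank: A dh/dt = −0.00144 √h.
∫ h^(−1/2) dh = −(0.00144/A) ∫ dt, giving 2√h = 2√h₀ − (0.00144/A) t.
t = 2A(√h₀ − √h)/0.00144 = 2·0.856·(√3.22 − √1.16)/0.00144
  = 1.7120 × (1.7944 − 1.0770) / 0.00144 = 852.91 s.

853 s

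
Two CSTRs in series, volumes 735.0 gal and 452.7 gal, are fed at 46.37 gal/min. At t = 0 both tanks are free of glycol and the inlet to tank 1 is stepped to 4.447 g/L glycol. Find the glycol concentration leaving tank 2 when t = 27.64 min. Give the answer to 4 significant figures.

Each tank obeys Vᵢ dCᵢ/dt = Q(Cᵢ₋₁ − Cᵢ), so τᵢ = Vᵢ/Q.
τ₁ = 735.0/46.37 = 15.8508 min; τ₂ = 452.7/46.37 = 9.76278 min.
Solving the cascade with C₁(0)=C₂(0)=0 gives C₂(t) = C_in[1 − (τ₁ e^(−t/τ₁) − τ₂ e^(−t/τ₂))/(τ₁ − τ₂)].
At t = 27.64: e^(−t/τ₁) = 0.174861, e^(−t/τ₂) = 0.0589444.
C₂ = 4.447·[1 − (15.8508·0.174861 − 9.76278·0.0589444)/(6.08799)] = 4.447·0.639254 = 2.84276 g/L.

2.843 g/L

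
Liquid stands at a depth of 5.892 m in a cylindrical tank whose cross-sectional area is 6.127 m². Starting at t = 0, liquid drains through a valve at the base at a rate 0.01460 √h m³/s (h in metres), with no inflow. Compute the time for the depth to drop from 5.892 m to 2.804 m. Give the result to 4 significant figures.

631.9 s

Accumulation of liquid (constant cross-section A): A dh/dt = −0.01460 √h.
Separate and integrate: 2(√h − √h₀) = −(0.01460/A) t.
t = 2A(√h₀ − √h)/0.01460 = 2·6.127·(√5.892 − √2.804)/0.01460
  = 12.2540 × (2.42734 − 1.67451) / 0.01460 = 631.861 s.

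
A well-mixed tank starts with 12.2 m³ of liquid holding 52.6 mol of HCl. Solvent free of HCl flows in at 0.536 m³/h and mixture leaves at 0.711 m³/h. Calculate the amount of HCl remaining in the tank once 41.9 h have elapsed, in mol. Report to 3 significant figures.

Total volume: dV/dt = Q_in − Q_out = -0.17500 m³/h, so V(t) = 12.2 − 0.17500 t and V(41.9) = 4.8675 m³.
No HCl enters, so dm/dt = −Q_out · (m/V).
Separate: dm/m = −Q_out dt/V(t) ⇒ ln(m/m₀) = −(Q_out/(Q_in−Q_out)) ln(V/V₀).
m = m₀ (V₀/V)^(Q_out/(Q_in−Q_out)) = 52.6 × (12.2/4.8675)^(-4.0629) = 1.2580 mol.

1.26 mol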